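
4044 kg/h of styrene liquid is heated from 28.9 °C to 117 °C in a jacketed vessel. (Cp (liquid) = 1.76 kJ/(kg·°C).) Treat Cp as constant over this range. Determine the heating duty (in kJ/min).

Q = ṁ·Cp·ΔT = 4044 × 1.76 × (117 − 28.9) = 627050 kJ/h
Converting: 627050 / 3600 s = 174.18 kW
Heating duty = 10451 kJ/min

Q = 10500 kJ/min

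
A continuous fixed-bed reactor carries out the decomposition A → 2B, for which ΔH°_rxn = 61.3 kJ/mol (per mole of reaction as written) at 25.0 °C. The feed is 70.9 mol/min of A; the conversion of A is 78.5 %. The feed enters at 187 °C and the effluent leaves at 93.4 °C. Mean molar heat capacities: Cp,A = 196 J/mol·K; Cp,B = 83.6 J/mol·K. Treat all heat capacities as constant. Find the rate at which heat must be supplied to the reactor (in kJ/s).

Extent of reaction ξ = 0.785 × 70.9 = 55.657 mol/min
Reaction term: ξ·ΔH°_rxn = 55.657 × 61.3 = 3411.7 kJ/min
Sensible, feed 187→25 °C: -2251.2 kJ/min
Outlet flows (mol/min): A 15.243, B 111.31
Sensible, products 25→93.4 °C: 840.87 kJ/min
Q = ΔH = 2001.4 kJ/min = 33.357 kW
Heat supplied = 33.357 kJ/s

Q_in = 33.4 kJ/s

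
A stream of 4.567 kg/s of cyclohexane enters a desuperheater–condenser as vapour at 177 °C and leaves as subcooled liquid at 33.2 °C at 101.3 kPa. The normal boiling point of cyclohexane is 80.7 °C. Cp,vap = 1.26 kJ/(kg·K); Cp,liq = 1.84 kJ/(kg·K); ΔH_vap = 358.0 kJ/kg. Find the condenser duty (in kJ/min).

Q_c = 155000 kJ/min

vapour 177→80.7 °C: -121.34 kJ/kg
condensation at 80.7 °C: -358 kJ/kg
liquid 80.7→33.2 °C: -87.4 kJ/kg
Δh = -121.34 + -358 + -87.4 = -566.74 kJ/kg
Q = ṁ·Δh = 4.567 kg/s × -566.74 kJ/kg = -2588.3 kJ/s
|Q| = 2588.3 kW = 155300 kJ/min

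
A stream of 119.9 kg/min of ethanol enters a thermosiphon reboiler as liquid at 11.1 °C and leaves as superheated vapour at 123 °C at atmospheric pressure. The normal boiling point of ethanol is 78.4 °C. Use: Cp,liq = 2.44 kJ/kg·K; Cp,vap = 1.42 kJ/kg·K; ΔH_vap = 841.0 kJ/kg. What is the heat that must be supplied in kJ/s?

liquid 11.1→78.4 °C: 164.21 kJ/kg
vaporisation at 78.4 °C: 841 kJ/kg
vapour 78.4→123 °C: 63.332 kJ/kg
Δh = 164.21 + 841 + 63.332 = 1068.5 kJ/kg
Q = ṁ·Δh = 119.9 kg/min × 1068.5 kJ/kg = 128120 kJ/min
|Q| = 2135.3 kW

Q = 2140 kJ/s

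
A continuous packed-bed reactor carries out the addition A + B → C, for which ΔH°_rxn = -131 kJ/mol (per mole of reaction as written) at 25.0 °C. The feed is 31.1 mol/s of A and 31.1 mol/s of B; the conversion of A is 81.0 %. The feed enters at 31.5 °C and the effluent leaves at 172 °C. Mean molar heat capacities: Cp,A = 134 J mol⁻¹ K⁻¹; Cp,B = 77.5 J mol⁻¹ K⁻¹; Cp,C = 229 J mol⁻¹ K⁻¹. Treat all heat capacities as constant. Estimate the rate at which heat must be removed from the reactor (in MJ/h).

Extent of reaction ξ = 0.810 × 31.1 = 25.191 mol/s
Reaction term: ξ·ΔH°_rxn = 25.191 × -131 = -3300 kJ/s
Sensible, feed 31.5→25 °C: -42.755 kJ/s
Outlet flows (mol/s): A 5.909, B 5.909, C 25.191
Sensible, products 25→172 °C: 1031.7 kJ/s
Q = ΔH = -2311.1 kJ/s = -2311.1 kW
Heat removed = 8319.8 MJ/h

Q_out = 8320 MJ/h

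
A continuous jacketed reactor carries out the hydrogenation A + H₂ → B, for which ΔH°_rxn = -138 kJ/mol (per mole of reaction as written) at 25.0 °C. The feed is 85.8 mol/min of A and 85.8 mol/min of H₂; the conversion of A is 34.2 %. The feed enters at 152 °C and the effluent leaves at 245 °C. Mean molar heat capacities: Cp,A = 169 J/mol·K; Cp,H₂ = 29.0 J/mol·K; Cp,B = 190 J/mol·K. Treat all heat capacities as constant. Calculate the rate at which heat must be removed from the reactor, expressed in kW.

Extent of reaction ξ = 0.342 × 85.8 = 29.344 mol/min
Reaction term: ξ·ΔH°_rxn = 29.344 × -138 = -4049.4 kJ/min
Sensible, feed 152→25 °C: -2157.5 kJ/min
Outlet flows (mol/min): A 56.456, H₂ 56.456, B 29.344
Sensible, products 25→245 °C: 3685.8 kJ/min
Q = ΔH = -2521.1 kJ/min = -42.019 kW
Heat removed = 42.019 kW

Q_out = 42.0 kW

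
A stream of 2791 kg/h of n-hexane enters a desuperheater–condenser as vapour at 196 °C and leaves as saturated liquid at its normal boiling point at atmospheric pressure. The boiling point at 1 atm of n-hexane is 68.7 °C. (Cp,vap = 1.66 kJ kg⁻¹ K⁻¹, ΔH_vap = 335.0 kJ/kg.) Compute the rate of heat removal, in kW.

Q_c = 424 kW

vapour 196→68.7 °C: -211.32 kJ/kg
condensation at 68.7 °C: -335 kJ/kg
Δh = -211.32 + -335 = -546.32 kJ/kg
Q = ṁ·Δh = 2791 kg/h × -546.32 kJ/kg = -1.5248e+06 kJ/h
|Q| = 423.55 kW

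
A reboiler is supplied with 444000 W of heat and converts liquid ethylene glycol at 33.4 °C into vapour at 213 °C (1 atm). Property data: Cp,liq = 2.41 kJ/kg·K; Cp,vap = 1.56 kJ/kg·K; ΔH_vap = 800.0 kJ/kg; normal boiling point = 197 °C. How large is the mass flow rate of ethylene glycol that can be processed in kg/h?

Δh = 2.41×(197−33.4) + 800.0 + 1.56×(213−197) = 1219.2 kJ/kg
Q = 444000 W = 444 kJ/s = 1.5984e+06 kJ/h
ṁ = Q/Δh = 1.5984e+06 / 1219.2 = 1311 kg/h

ṁ = 1310 kg/h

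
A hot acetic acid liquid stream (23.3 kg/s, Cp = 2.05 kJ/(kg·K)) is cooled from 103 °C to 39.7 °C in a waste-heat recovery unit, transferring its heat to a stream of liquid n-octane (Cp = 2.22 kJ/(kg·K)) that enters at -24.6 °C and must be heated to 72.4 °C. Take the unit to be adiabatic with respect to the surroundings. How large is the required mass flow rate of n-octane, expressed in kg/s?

Heat released by hot stream: Q = 23.3 × 2.05 × (103 − 39.7) = 3023.5 kJ/s
Energy balance on cold side (adiabatic exchanger): Q = ṁ_c·Cp_c·(T_c,out − T_c,in)
ṁ_c = 3023.5 / [2.22 × (72.4 − -24.6)] = 14.041 kg/s

ṁ_c = 14.0 kg/s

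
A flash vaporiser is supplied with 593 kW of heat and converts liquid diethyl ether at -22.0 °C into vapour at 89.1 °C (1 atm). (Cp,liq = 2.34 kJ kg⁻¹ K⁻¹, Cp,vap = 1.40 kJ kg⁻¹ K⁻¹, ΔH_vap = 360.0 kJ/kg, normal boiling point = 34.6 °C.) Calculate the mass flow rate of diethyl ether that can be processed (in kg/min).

ṁ = 62.6 kg/min

Δh = 2.34×(34.6−-22.0) + 360.0 + 1.40×(89.1−34.6) = 568.74 kJ/kg
Q = 593 kW = 593 kJ/s = 35580 kJ/min
ṁ = Q/Δh = 35580 / 568.74 = 62.559 kg/min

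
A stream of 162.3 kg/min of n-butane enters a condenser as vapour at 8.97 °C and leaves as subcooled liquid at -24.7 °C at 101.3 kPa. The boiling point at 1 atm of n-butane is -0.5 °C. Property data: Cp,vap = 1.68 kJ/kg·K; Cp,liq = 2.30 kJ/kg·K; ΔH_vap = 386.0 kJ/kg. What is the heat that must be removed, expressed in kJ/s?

Q_c = 1240 kJ/s

vapour 8.97→-0.5 °C: -15.91 kJ/kg
condensation at -0.5 °C: -386 kJ/kg
liquid -0.5→-24.7 °C: -55.66 kJ/kg
Δh = -15.91 + -386 + -55.66 = -457.57 kJ/kg
Q = ṁ·Δh = 162.3 kg/min × -457.57 kJ/kg = -74264 kJ/min
|Q| = 1237.7 kW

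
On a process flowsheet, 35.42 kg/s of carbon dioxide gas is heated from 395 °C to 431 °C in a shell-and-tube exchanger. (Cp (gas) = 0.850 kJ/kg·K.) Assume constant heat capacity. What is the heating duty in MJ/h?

Q = ṁ·Cp·ΔT = 35.42 × 0.850 × (431 − 395) = 1083.9 kJ/s
Heating duty = 3901.9 MJ/h

Q = 3900 MJ/h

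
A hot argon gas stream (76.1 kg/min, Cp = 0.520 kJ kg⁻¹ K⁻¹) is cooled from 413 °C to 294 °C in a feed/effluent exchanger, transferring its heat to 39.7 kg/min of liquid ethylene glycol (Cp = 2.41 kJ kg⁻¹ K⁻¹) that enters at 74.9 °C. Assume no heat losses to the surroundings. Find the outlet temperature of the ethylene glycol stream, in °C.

T_c,out = 124 °C

Heat released by hot stream: Q = 76.1 × 0.520 × (413 − 294) = 4709.1 kJ/min
Energy balance on cold side (adiabatic exchanger): Q = ṁ_c·Cp_c·(T_c,out − T_c,in)
T_c,out = 74.9 + 4709.1/(39.7 × 2.41) = 124.12 °C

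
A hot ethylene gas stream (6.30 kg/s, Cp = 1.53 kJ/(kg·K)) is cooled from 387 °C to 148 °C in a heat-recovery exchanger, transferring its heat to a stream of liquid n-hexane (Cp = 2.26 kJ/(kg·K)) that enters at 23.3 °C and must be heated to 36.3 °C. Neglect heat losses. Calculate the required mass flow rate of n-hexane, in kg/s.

ṁ_c = 78.4 kg/s

Heat released by hot stream: Q = 6.30 × 1.53 × (387 − 148) = 2303.7 kJ/s
Energy balance on cold side (adiabatic exchanger): Q = ṁ_c·Cp_c·(T_c,out − T_c,in)
ṁ_c = 2303.7 / [2.26 × (36.3 − 23.3)] = 78.411 kg/s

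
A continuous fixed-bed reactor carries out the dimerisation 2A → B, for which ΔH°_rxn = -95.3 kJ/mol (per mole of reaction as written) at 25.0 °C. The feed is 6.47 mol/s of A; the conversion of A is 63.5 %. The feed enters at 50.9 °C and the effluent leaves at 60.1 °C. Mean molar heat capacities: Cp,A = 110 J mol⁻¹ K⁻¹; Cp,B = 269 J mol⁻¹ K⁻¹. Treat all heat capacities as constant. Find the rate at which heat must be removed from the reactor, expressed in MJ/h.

Extent of reaction ξ = 0.635 × 6.47 / 2 = 2.0542 mol/s
Reaction term: ξ·ΔH°_rxn = 2.0542 × -95.3 = -195.77 kJ/s
Sensible, feed 50.9→25 °C: -18.433 kJ/s
Outlet flows (mol/s): A 2.3616, B 2.0542
Sensible, products 25→60.1 °C: 28.514 kJ/s
Q = ΔH = -185.69 kJ/s = -185.69 kW
Heat removed = 668.47 MJ/h

Q_out = 668 MJ/h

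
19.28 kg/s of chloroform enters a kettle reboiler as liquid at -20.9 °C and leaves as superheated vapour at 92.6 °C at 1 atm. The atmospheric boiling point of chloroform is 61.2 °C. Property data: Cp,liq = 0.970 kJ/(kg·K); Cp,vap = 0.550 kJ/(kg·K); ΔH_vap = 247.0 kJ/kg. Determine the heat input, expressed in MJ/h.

Q = 23900 MJ/h

liquid -20.9→61.2 °C: 79.637 kJ/kg
vaporisation at 61.2 °C: 247 kJ/kg
vapour 61.2→92.6 °C: 17.27 kJ/kg
Δh = 79.637 + 247 + 17.27 = 343.91 kJ/kg
Q = ṁ·Δh = 19.28 kg/s × 343.91 kJ/kg = 6630.5 kJ/s
|Q| = 6630.5 kW = 23870 MJ/h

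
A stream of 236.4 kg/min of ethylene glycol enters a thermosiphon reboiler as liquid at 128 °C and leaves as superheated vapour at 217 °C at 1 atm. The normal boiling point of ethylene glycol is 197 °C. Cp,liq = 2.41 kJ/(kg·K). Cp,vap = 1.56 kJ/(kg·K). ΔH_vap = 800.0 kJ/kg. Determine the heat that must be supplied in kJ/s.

Q = 3930 kJ/s

liquid 128→197 °C: 166.29 kJ/kg
vaporisation at 197 °C: 800 kJ/kg
vapour 197→217 °C: 31.2 kJ/kg
Δh = 166.29 + 800 + 31.2 = 997.49 kJ/kg
Q = ṁ·Δh = 236.4 kg/min × 997.49 kJ/kg = 235810 kJ/min
|Q| = 3930.1 kW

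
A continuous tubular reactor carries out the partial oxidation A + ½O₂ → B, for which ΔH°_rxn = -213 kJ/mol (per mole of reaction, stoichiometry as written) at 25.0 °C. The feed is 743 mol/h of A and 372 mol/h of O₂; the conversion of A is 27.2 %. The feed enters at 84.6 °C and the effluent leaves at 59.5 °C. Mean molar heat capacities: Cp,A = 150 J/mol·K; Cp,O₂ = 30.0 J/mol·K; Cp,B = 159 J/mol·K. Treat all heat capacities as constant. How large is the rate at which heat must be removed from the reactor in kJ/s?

Q_out = 12.8 kJ/s

Extent of reaction ξ = 0.272 × 743 = 202.1 mol/h
Reaction term: ξ·ΔH°_rxn = 202.1 × -213 = -43046 kJ/h
Sensible, feed 84.6→25 °C: -7307.6 kJ/h
Outlet flows (mol/h): A 540.9, O₂ 270.95, B 202.1
Sensible, products 25→59.5 °C: 4188.2 kJ/h
Q = ΔH = -46166 kJ/h = -12.824 kW
Heat removed = 12.824 kJ/s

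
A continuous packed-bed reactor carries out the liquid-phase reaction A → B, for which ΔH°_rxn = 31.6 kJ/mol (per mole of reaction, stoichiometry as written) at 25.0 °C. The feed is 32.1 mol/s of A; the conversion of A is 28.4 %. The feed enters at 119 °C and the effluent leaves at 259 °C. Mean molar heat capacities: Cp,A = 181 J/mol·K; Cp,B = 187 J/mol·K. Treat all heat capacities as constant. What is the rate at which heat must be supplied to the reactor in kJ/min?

Extent of reaction ξ = 0.284 × 32.1 = 9.1164 mol/s
Reaction term: ξ·ΔH°_rxn = 9.1164 × 31.6 = 288.08 kJ/s
Sensible, feed 119→25 °C: -546.15 kJ/s
Outlet flows (mol/s): A 22.984, B 9.1164
Sensible, products 25→259 °C: 1372.4 kJ/s
Q = ΔH = 1114.3 kJ/s = 1114.3 kW
Heat supplied = 66857 kJ/min

Q_in = 66900 kJ/min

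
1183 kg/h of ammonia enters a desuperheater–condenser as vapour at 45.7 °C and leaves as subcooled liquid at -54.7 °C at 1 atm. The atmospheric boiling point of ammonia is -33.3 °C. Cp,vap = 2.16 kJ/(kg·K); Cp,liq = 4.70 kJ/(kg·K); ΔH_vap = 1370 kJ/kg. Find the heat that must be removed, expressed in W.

vapour 45.7→-33.3 °C: -170.64 kJ/kg
condensation at -33.3 °C: -1370 kJ/kg
liquid -33.3→-54.7 °C: -100.58 kJ/kg
Δh = -170.64 + -1370 + -100.58 = -1641.2 kJ/kg
Q = ṁ·Δh = 1183 kg/h × -1641.2 kJ/kg = -1.9416e+06 kJ/h
|Q| = 539.32 kW = 539320 W

Q_c = 539000 W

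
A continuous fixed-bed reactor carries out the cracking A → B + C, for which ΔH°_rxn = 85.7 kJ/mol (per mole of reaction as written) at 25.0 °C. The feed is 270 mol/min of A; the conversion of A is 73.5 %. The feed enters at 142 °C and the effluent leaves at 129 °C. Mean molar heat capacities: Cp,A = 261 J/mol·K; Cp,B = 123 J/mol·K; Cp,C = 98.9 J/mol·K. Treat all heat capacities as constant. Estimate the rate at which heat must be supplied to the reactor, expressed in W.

Q_in = 255000 W

Extent of reaction ξ = 0.735 × 270 = 198.45 mol/min
Reaction term: ξ·ΔH°_rxn = 198.45 × 85.7 = 17007 kJ/min
Sensible, feed 142→25 °C: -8245 kJ/min
Outlet flows (mol/min): A 71.55, B 198.45, C 198.45
Sensible, products 25→129 °C: 6521.9 kJ/min
Q = ΔH = 15284 kJ/min = 254.73 kW
Heat supplied = 254730 W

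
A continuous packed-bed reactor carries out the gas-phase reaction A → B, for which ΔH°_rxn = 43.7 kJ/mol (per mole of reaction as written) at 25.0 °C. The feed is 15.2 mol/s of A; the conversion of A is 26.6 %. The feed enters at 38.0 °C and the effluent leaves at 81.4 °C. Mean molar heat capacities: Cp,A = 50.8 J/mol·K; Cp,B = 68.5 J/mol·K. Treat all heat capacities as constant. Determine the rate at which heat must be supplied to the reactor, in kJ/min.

Q_in = 12900 kJ/min

Extent of reaction ξ = 0.266 × 15.2 = 4.0432 mol/s
Reaction term: ξ·ΔH°_rxn = 4.0432 × 43.7 = 176.69 kJ/s
Sensible, feed 38.0→25 °C: -10.038 kJ/s
Outlet flows (mol/s): A 11.157, B 4.0432
Sensible, products 25→81.4 °C: 47.586 kJ/s
Q = ΔH = 214.24 kJ/s = 214.24 kW
Heat supplied = 12854 kJ/min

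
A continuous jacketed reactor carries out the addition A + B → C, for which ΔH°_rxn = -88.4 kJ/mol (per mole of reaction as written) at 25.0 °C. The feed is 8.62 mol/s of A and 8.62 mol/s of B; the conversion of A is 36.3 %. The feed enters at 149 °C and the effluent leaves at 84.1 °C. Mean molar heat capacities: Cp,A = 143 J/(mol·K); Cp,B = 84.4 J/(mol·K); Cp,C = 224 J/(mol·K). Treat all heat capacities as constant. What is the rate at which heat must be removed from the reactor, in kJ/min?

Extent of reaction ξ = 0.363 × 8.62 = 3.1291 mol/s
Reaction term: ξ·ΔH°_rxn = 3.1291 × -88.4 = -276.61 kJ/s
Sensible, feed 149→25 °C: -243.06 kJ/s
Outlet flows (mol/s): A 5.4909, B 5.4909, C 3.1291
Sensible, products 25→84.1 °C: 115.22 kJ/s
Q = ΔH = -404.45 kJ/s = -404.45 kW
Heat removed = 24267 kJ/min

Q_out = 24300 kJ/min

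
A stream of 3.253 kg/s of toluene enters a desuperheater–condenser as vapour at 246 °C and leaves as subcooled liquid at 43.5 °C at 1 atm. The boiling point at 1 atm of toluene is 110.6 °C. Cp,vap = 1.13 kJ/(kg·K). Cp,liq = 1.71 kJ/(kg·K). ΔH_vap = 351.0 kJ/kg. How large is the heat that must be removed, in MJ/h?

Q_c = 7250 MJ/h

vapour 246→110.6 °C: -153 kJ/kg
condensation at 110.6 °C: -351 kJ/kg
liquid 110.6→43.5 °C: -114.74 kJ/kg
Δh = -153 + -351 + -114.74 = -618.74 kJ/kg
Q = ṁ·Δh = 3.253 kg/s × -618.74 kJ/kg = -2012.8 kJ/s
|Q| = 2012.8 kW = 7246 MJ/h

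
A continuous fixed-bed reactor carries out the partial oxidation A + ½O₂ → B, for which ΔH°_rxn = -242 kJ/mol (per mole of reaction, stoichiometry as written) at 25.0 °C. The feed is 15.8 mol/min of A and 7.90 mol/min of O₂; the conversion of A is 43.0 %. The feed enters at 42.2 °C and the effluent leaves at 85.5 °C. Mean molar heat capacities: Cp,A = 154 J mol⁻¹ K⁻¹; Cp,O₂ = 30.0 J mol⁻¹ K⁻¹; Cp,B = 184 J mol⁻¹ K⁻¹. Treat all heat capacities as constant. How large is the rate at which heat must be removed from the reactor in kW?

Q_out = 25.4 kW

Extent of reaction ξ = 0.430 × 15.8 = 6.794 mol/min
Reaction term: ξ·ΔH°_rxn = 6.794 × -242 = -1644.1 kJ/min
Sensible, feed 42.2→25 °C: -45.927 kJ/min
Outlet flows (mol/min): A 9.006, O₂ 4.503, B 6.794
Sensible, products 25→85.5 °C: 167.71 kJ/min
Q = ΔH = -1522.4 kJ/min = -25.373 kW
Heat removed = 25.373 kW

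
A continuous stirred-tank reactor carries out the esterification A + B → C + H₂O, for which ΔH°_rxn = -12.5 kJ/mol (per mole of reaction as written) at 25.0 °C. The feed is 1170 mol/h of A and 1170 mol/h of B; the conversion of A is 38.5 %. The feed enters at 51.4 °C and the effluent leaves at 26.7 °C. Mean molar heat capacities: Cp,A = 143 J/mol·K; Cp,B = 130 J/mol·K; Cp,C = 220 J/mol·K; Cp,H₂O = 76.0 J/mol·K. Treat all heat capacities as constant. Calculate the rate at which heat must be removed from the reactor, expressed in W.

Extent of reaction ξ = 0.385 × 1170 = 450.45 mol/h
Reaction term: ξ·ΔH°_rxn = 450.45 × -12.5 = -5630.6 kJ/h
Sensible, feed 51.4→25 °C: -8432.4 kJ/h
Outlet flows (mol/h): A 719.55, B 719.55, C 450.45, H₂O 450.45
Sensible, products 25→26.7 °C: 560.61 kJ/h
Q = ΔH = -13502 kJ/h = -3.7507 kW
Heat removed = 3750.7 W

Q_out = 3750 W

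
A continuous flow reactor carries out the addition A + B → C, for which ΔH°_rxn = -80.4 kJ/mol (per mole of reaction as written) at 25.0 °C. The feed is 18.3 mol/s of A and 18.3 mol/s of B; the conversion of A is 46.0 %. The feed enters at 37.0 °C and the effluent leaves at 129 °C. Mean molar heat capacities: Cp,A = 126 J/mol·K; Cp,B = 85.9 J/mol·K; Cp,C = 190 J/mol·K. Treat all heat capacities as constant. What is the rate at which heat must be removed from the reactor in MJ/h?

Q_out = 1220 MJ/h

Extent of reaction ξ = 0.460 × 18.3 = 8.418 mol/s
Reaction term: ξ·ΔH°_rxn = 8.418 × -80.4 = -676.81 kJ/s
Sensible, feed 37.0→25 °C: -46.533 kJ/s
Outlet flows (mol/s): A 9.882, B 9.882, C 8.418
Sensible, products 25→129 °C: 384.12 kJ/s
Q = ΔH = -339.23 kJ/s = -339.23 kW
Heat removed = 1221.2 MJ/h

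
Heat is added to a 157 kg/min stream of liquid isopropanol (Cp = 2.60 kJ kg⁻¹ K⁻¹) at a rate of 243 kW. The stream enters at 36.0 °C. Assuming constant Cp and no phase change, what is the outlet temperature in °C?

T_out = 71.7 °C

Q = 243 kW = 14580 kJ/min
ΔT = Q/(ṁ·Cp) = 14580/(157×2.60) = 35.718 K
T_out = 36.0 + 35.718 = 71.718 °C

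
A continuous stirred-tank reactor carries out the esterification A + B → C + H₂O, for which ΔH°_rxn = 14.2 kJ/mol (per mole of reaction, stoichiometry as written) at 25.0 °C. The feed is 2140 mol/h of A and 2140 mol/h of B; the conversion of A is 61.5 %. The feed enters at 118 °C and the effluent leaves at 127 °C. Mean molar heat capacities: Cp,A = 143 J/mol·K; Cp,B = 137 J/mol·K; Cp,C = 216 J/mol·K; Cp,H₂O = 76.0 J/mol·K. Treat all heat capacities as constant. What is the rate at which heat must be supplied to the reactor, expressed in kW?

Q_in = 7.14 kW

Extent of reaction ξ = 0.615 × 2140 = 1316.1 mol/h
Reaction term: ξ·ΔH°_rxn = 1316.1 × 14.2 = 18689 kJ/h
Sensible, feed 118→25 °C: -55726 kJ/h
Outlet flows (mol/h): A 823.9, B 823.9, C 1316.1, H₂O 1316.1
Sensible, products 25→127 °C: 62729 kJ/h
Q = ΔH = 25692 kJ/h = 7.1368 kW
Heat supplied = 7.1368 kW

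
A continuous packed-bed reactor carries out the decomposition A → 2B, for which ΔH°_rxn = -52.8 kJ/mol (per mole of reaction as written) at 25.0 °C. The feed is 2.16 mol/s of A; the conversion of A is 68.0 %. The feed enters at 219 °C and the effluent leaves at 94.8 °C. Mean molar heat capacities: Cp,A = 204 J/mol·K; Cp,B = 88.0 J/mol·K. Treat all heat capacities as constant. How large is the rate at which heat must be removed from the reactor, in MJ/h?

Q_out = 487 MJ/h

Extent of reaction ξ = 0.680 × 2.16 = 1.4688 mol/s
Reaction term: ξ·ΔH°_rxn = 1.4688 × -52.8 = -77.553 kJ/s
Sensible, feed 219→25 °C: -85.484 kJ/s
Outlet flows (mol/s): A 0.6912, B 2.9376
Sensible, products 25→94.8 °C: 27.886 kJ/s
Q = ΔH = -135.15 kJ/s = -135.15 kW
Heat removed = 486.54 MJ/h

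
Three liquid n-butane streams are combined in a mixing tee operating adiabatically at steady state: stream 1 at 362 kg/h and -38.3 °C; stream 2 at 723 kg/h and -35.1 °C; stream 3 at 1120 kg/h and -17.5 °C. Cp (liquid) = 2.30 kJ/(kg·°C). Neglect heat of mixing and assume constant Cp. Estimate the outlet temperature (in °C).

Adiabatic, steady state ⇒ Σ ṁᵢCp,ᵢ(T_out − Tᵢ) = 0
Σ ṁᵢCp,ᵢTᵢ = 362×2.30×-38.3 + 723×2.30×-35.1 + 1120×2.30×-17.5 = -135340
Σ ṁᵢCp,ᵢ = 362×2.30 + 723×2.30 + 1120×2.30 = 5071.5
T_out = -135340 / 5071.5 = -26.686 °C

T_out = -26.7 °C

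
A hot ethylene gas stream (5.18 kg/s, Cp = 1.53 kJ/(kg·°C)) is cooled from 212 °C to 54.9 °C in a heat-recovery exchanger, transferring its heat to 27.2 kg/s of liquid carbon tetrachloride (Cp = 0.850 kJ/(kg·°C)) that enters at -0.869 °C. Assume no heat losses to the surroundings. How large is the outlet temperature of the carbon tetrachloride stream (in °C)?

T_c,out = 53.0 °C

Heat released by hot stream: Q = 5.18 × 1.53 × (212 − 54.9) = 1245.1 kJ/s
Energy balance on cold side (adiabatic exchanger): Q = ṁ_c·Cp_c·(T_c,out − T_c,in)
T_c,out = -0.869 + 1245.1/(27.2 × 0.850) = 52.984 °C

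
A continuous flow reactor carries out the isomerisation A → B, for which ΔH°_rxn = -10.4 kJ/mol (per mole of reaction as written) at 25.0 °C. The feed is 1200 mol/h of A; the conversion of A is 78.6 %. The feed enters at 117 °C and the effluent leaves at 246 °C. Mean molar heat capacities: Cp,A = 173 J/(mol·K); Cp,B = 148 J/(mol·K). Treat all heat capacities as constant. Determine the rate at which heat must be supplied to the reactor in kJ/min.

Q_in = 196 kJ/min

Extent of reaction ξ = 0.786 × 1200 = 943.2 mol/h
Reaction term: ξ·ΔH°_rxn = 943.2 × -10.4 = -9809.3 kJ/h
Sensible, feed 117→25 °C: -19099 kJ/h
Outlet flows (mol/h): A 256.8, B 943.2
Sensible, products 25→246 °C: 40668 kJ/h
Q = ΔH = 11760 kJ/h = 3.2666 kW
Heat supplied = 196 kJ/min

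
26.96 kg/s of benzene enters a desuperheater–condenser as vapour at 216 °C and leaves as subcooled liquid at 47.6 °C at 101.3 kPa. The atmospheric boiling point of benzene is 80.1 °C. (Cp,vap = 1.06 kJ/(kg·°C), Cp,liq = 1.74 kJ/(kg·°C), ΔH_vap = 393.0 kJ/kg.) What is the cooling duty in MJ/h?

vapour 216→80.1 °C: -144.05 kJ/kg
condensation at 80.1 °C: -393 kJ/kg
liquid 80.1→47.6 °C: -56.55 kJ/kg
Δh = -144.05 + -393 + -56.55 = -593.6 kJ/kg
Q = ṁ·Δh = 26.96 kg/s × -593.6 kJ/kg = -16004 kJ/s
|Q| = 16004 kW = 57613 MJ/h

Q_c = 57600 MJ/h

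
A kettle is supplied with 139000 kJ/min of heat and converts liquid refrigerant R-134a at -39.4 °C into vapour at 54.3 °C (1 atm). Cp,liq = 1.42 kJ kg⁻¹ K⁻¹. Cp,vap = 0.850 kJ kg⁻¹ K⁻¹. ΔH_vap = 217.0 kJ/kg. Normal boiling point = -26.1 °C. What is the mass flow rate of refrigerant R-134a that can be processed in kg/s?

Δh = 1.42×(-26.1−-39.4) + 217.0 + 0.850×(54.3−-26.1) = 304.23 kJ/kg
Q = 139000 kJ/min = 2316.7 kJ/s = 2316.7 kJ/s
ṁ = Q/Δh = 2316.7 / 304.23 = 7.615 kg/s

ṁ = 7.61 kg/s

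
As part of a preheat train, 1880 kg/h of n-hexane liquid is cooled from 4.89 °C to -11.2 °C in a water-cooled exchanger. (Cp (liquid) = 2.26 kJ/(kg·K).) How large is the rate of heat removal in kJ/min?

Q_c = 1140 kJ/min

Q = ṁ·Cp·ΔT = 1880 × 2.26 × (-11.2 − 4.89) = -68363 kJ/h
Converting: 68363 / 3600 s = 18.99 kW
Cooling duty = 1139.4 kJ/min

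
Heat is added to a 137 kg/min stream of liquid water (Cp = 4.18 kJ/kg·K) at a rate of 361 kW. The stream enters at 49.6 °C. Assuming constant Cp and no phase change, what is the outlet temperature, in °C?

T_out = 87.4 °C

Q = 361 kW = 21660 kJ/min
ΔT = Q/(ṁ·Cp) = 21660/(137×4.18) = 37.823 K
T_out = 49.6 + 37.823 = 87.423 °C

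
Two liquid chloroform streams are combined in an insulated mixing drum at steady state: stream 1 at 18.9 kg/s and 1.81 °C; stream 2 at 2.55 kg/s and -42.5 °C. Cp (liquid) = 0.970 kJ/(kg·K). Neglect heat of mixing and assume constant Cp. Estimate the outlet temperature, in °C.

T_out = -3.46 °C

No heat crosses the boundary, so H_out = H_in.
T_out = Σ ṁᵢCp,ᵢTᵢ / Σ ṁᵢCp,ᵢ
      = -71.941 / 20.806 = -3.4576 °C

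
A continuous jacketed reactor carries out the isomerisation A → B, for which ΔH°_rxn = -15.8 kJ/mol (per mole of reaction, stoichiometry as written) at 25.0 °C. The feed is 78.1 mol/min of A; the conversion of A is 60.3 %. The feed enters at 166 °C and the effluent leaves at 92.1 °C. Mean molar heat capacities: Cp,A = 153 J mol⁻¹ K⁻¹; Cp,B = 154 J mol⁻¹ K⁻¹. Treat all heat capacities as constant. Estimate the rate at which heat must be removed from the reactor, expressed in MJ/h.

Q_out = 97.4 MJ/h

Extent of reaction ξ = 0.603 × 78.1 = 47.094 mol/min
Reaction term: ξ·ΔH°_rxn = 47.094 × -15.8 = -744.09 kJ/min
Sensible, feed 166→25 °C: -1684.9 kJ/min
Outlet flows (mol/min): A 31.006, B 47.094
Sensible, products 25→92.1 °C: 804.96 kJ/min
Q = ΔH = -1624 kJ/min = -27.066 kW
Heat removed = 97.439 MJ/h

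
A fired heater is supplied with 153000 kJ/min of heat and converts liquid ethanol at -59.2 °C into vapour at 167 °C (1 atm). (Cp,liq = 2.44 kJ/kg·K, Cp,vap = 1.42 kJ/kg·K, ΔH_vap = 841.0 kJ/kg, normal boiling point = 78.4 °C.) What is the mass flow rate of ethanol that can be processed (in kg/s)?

ṁ = 1.96 kg/s

Δh = 2.44×(78.4−-59.2) + 841.0 + 1.42×(167−78.4) = 1302.6 kJ/kg
Q = 153000 kJ/min = 2550 kJ/s = 2550 kJ/s
ṁ = Q/Δh = 2550 / 1302.6 = 1.9577 kg/s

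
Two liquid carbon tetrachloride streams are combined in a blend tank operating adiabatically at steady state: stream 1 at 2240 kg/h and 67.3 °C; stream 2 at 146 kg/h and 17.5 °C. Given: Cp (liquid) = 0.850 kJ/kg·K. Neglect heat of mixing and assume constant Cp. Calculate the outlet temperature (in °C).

T_out = 64.3 °C

Energy balance with Q = 0: Σ ṁᵢCp,ᵢ(T_out − Tᵢ) = 0
Σ ṁᵢCp,ᵢTᵢ = 2240×0.850×67.3 + 146×0.850×17.5 = 130310
Σ ṁᵢCp,ᵢ = 2240×0.850 + 146×0.850 = 2028.1
T_out = 130310 / 2028.1 = 64.253 °C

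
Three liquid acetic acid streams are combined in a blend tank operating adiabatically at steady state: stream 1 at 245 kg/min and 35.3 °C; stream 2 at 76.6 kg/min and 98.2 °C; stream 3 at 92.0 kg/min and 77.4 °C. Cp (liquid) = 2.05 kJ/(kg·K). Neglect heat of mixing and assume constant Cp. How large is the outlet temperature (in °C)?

Adiabatic, steady state ⇒ Σ ṁᵢCp,ᵢ(T_out − Tᵢ) = 0
T_out = Σ ṁᵢCp,ᵢTᵢ / Σ ṁᵢCp,ᵢ
      = 47747 / 847.88 = 56.314 °C

T_out = 56.3 °C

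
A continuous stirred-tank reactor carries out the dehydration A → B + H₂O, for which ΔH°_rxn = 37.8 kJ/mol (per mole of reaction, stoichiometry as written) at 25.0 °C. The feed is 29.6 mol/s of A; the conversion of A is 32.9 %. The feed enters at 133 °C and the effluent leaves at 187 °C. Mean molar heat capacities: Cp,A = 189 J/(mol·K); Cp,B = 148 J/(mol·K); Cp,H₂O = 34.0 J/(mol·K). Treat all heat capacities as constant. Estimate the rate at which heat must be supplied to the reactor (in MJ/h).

Q_in = 2370 MJ/h

Extent of reaction ξ = 0.329 × 29.6 = 9.7384 mol/s
Reaction term: ξ·ΔH°_rxn = 9.7384 × 37.8 = 368.11 kJ/s
Sensible, feed 133→25 °C: -604.2 kJ/s
Outlet flows (mol/s): A 19.862, B 9.7384, H₂O 9.7384
Sensible, products 25→187 °C: 895.25 kJ/s
Q = ΔH = 659.17 kJ/s = 659.17 kW
Heat supplied = 2373 MJ/h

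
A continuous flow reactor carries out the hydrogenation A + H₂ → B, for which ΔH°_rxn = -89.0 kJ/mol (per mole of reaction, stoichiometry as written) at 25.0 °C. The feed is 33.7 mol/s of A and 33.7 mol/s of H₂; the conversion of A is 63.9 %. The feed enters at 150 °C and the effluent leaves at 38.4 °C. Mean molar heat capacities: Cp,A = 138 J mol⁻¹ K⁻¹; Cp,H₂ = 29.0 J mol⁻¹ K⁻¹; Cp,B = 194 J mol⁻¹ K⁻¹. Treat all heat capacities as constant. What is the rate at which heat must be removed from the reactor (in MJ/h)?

Q_out = 9130 MJ/h

Extent of reaction ξ = 0.639 × 33.7 = 21.534 mol/s
Reaction term: ξ·ΔH°_rxn = 21.534 × -89.0 = -1916.6 kJ/s
Sensible, feed 150→25 °C: -703.49 kJ/s
Outlet flows (mol/s): A 12.166, H₂ 12.166, B 21.534
Sensible, products 25→38.4 °C: 83.205 kJ/s
Q = ΔH = -2536.8 kJ/s = -2536.8 kW
Heat removed = 9132.6 MJ/h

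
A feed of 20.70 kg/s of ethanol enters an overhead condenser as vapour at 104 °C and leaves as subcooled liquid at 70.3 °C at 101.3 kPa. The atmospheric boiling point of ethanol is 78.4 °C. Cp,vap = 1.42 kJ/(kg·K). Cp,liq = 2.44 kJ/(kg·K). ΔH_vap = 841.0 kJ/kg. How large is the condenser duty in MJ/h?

vapour 104→78.4 °C: -36.352 kJ/kg
condensation at 78.4 °C: -841 kJ/kg
liquid 78.4→70.3 °C: -19.764 kJ/kg
Δh = -36.352 + -841 + -19.764 = -897.12 kJ/kg
Q = ṁ·Δh = 20.70 kg/s × -897.12 kJ/kg = -18570 kJ/s
|Q| = 18570 kW = 66853 MJ/h

Q_c = 66900 MJ/h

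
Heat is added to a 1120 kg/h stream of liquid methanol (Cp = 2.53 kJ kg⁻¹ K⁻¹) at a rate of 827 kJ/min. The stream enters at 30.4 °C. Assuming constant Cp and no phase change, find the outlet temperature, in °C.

Q = 827 kJ/min = 49620 kJ/h
ΔT = Q/(ṁ·Cp) = 49620/(1120×2.53) = 17.511 K
T_out = 30.4 + 17.511 = 47.911 °C

T_out = 47.9 °C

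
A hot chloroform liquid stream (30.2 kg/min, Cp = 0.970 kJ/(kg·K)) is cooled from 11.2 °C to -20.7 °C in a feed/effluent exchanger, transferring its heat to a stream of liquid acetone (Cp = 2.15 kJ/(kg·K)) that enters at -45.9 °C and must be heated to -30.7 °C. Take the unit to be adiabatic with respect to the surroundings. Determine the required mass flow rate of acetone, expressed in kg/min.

Heat released by hot stream: Q = 30.2 × 0.970 × (11.2 − -20.7) = 934.48 kJ/min
Energy balance on cold side (adiabatic exchanger): Q = ṁ_c·Cp_c·(T_c,out − T_c,in)
ṁ_c = 934.48 / [2.15 × (-30.7 − -45.9)] = 28.595 kg/min

ṁ_c = 28.6 kg/min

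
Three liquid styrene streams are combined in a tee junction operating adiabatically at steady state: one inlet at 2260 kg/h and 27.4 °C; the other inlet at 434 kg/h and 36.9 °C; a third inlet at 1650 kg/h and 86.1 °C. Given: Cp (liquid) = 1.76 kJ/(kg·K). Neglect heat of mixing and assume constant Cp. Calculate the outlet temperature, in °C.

T_out = 50.6 °C

Adiabatic, steady state ⇒ Σ ṁᵢCp,ᵢ(T_out − Tᵢ) = 0
T_out = Σ ṁᵢCp,ᵢTᵢ / Σ ṁᵢCp,ᵢ
      = 387210 / 7645.4 = 50.645 °C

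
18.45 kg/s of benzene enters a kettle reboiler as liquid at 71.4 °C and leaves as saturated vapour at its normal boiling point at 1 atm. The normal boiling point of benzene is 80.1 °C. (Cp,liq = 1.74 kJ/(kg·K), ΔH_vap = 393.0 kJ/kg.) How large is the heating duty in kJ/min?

Q = 452000 kJ/min

liquid 71.4→80.1 °C: 15.138 kJ/kg
vaporisation at 80.1 °C: 393 kJ/kg
Δh = 15.138 + 393 = 408.14 kJ/kg
Q = ṁ·Δh = 18.45 kg/s × 408.14 kJ/kg = 7530.1 kJ/s
|Q| = 7530.1 kW = 451810 kJ/min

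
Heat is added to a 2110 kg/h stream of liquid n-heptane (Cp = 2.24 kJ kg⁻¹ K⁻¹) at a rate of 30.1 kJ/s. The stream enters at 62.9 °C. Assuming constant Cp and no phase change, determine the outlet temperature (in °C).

T_out = 85.8 °C

Q = 30.1 kJ/s = 108360 kJ/h
ΔT = Q/(ṁ·Cp) = 108360/(2110×2.24) = 22.927 K
T_out = 62.9 + 22.927 = 85.827 °C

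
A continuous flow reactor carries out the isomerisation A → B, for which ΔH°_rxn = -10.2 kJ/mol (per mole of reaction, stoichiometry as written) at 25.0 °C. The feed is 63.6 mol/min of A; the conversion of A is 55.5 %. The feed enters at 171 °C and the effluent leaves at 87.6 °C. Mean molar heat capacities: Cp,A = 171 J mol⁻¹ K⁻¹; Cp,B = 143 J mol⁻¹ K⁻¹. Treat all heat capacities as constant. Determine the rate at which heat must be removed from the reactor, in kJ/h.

Extent of reaction ξ = 0.555 × 63.6 = 35.298 mol/min
Reaction term: ξ·ΔH°_rxn = 35.298 × -10.2 = -360.04 kJ/min
Sensible, feed 171→25 °C: -1587.8 kJ/min
Outlet flows (mol/min): A 28.302, B 35.298
Sensible, products 25→87.6 °C: 618.94 kJ/min
Q = ΔH = -1328.9 kJ/min = -22.149 kW
Heat removed = 79736 kJ/h

Q_out = 79700 kJ/h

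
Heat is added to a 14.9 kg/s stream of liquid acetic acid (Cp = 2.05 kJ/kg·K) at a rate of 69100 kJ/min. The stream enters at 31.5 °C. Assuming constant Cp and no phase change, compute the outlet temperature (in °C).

Q = 69100 kJ/min = 1151.7 kJ/s
ΔT = Q/(ṁ·Cp) = 1151.7/(14.9×2.05) = 37.704 K
T_out = 31.5 + 37.704 = 69.204 °C

T_out = 69.2 °C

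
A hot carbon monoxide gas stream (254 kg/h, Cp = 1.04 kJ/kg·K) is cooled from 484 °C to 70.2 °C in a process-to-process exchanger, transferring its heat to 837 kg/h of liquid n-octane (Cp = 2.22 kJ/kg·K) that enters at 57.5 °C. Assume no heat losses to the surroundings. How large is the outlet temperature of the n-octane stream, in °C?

T_c,out = 116 °C

Heat released by hot stream: Q = 254 × 1.04 × (484 − 70.2) = 109310 kJ/h
Energy balance on cold side (adiabatic exchanger): Q = ṁ_c·Cp_c·(T_c,out − T_c,in)
T_c,out = 57.5 + 109310/(837 × 2.22) = 116.33 °C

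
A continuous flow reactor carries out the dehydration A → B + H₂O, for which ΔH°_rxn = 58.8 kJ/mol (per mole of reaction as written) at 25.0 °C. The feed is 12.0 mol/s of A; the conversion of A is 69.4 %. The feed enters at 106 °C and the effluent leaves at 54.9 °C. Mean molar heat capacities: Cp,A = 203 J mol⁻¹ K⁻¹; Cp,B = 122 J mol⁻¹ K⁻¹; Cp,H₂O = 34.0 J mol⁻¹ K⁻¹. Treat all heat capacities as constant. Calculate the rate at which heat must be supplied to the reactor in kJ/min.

Extent of reaction ξ = 0.694 × 12.0 = 8.328 mol/s
Reaction term: ξ·ΔH°_rxn = 8.328 × 58.8 = 489.69 kJ/s
Sensible, feed 106→25 °C: -197.32 kJ/s
Outlet flows (mol/s): A 3.672, B 8.328, H₂O 8.328
Sensible, products 25→54.9 °C: 61.133 kJ/s
Q = ΔH = 353.5 kJ/s = 353.5 kW
Heat supplied = 21210 kJ/min

Q_in = 21200 kJ/min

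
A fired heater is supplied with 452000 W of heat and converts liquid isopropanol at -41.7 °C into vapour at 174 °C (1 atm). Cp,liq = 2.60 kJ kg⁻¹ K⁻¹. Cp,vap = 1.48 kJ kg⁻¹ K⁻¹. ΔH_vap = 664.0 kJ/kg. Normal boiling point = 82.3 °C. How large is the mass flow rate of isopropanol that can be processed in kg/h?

Δh = 2.60×(82.3−-41.7) + 664.0 + 1.48×(174−82.3) = 1122.1 kJ/kg
Q = 452000 W = 452 kJ/s = 1.6272e+06 kJ/h
ṁ = Q/Δh = 1.6272e+06 / 1122.1 = 1450.1 kg/h

ṁ = 1450 kg/h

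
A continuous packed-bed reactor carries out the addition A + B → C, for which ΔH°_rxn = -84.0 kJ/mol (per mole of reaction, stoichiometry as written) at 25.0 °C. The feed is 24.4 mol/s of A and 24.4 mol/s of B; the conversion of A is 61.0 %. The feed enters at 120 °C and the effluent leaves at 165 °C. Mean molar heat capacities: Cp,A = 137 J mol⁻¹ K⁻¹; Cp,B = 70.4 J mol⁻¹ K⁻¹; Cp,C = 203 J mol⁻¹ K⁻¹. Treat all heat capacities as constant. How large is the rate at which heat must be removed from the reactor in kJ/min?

Q_out = 61900 kJ/min

Extent of reaction ξ = 0.610 × 24.4 = 14.884 mol/s
Reaction term: ξ·ΔH°_rxn = 14.884 × -84.0 = -1250.3 kJ/s
Sensible, feed 120→25 °C: -480.75 kJ/s
Outlet flows (mol/s): A 9.516, B 9.516, C 14.884
Sensible, products 25→165 °C: 699.31 kJ/s
Q = ΔH = -1031.7 kJ/s = -1031.7 kW
Heat removed = 61902 kJ/min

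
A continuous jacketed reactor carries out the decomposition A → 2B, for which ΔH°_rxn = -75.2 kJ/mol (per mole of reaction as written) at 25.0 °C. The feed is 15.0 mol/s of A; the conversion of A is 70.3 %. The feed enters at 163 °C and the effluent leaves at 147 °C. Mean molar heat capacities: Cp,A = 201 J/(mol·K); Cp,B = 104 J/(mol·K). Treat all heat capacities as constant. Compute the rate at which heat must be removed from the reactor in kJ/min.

Extent of reaction ξ = 0.703 × 15.0 = 10.545 mol/s
Reaction term: ξ·ΔH°_rxn = 10.545 × -75.2 = -792.98 kJ/s
Sensible, feed 163→25 °C: -416.07 kJ/s
Outlet flows (mol/s): A 4.455, B 21.09
Sensible, products 25→147 °C: 376.84 kJ/s
Q = ΔH = -832.22 kJ/s = -832.22 kW
Heat removed = 49933 kJ/min

Q_out = 49900 kJ/min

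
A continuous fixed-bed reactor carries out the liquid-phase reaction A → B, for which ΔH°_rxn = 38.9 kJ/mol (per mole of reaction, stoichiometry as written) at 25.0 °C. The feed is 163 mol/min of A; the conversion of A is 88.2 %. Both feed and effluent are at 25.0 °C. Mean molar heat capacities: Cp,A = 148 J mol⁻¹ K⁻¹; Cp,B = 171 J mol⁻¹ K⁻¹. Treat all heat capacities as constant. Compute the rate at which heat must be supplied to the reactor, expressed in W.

Q_in = 93200 W

Extent of reaction ξ = 0.882 × 163 = 143.77 mol/min
Reaction term: ξ·ΔH°_rxn = 143.77 × 38.9 = 5592.5 kJ/min
Q = ΔH = 5592.5 kJ/min = 93.208 kW
Heat supplied = 93208 W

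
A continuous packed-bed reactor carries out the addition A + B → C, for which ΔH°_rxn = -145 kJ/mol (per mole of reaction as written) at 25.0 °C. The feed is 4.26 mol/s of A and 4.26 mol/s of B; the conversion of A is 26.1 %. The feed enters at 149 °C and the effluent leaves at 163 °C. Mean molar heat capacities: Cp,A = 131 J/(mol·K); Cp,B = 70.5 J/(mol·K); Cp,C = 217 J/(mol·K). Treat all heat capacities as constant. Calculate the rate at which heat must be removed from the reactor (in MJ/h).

Extent of reaction ξ = 0.261 × 4.26 = 1.1119 mol/s
Reaction term: ξ·ΔH°_rxn = 1.1119 × -145 = -161.22 kJ/s
Sensible, feed 149→25 °C: -106.44 kJ/s
Outlet flows (mol/s): A 3.1481, B 3.1481, C 1.1119
Sensible, products 25→163 °C: 120.84 kJ/s
Q = ΔH = -146.82 kJ/s = -146.82 kW
Heat removed = 528.57 MJ/h

Q_out = 529 MJ/h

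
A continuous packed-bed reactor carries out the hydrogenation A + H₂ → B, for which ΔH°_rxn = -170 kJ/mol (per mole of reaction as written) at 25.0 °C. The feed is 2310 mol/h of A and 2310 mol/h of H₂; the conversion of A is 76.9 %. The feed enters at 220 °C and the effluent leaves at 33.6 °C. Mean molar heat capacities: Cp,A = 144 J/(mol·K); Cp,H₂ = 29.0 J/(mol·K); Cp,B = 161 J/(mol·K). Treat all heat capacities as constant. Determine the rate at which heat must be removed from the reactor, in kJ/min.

Q_out = 6280 kJ/min

Extent of reaction ξ = 0.769 × 2310 = 1776.4 mol/h
Reaction term: ξ·ΔH°_rxn = 1776.4 × -170 = -301990 kJ/h
Sensible, feed 220→25 °C: -77928 kJ/h
Outlet flows (mol/h): A 533.61, H₂ 533.61, B 1776.4
Sensible, products 25→33.6 °C: 3253.5 kJ/h
Q = ΔH = -376660 kJ/h = -104.63 kW
Heat removed = 6277.7 kJ/min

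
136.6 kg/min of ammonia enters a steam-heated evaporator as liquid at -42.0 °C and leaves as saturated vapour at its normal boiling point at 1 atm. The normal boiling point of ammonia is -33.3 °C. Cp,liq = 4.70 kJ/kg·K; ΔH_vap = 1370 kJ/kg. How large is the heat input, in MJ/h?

liquid -42.0→-33.3 °C: 40.89 kJ/kg
vaporisation at -33.3 °C: 1370 kJ/kg
Δh = 40.89 + 1370 = 1410.9 kJ/kg
Q = ṁ·Δh = 136.6 kg/min × 1410.9 kJ/kg = 192730 kJ/min
|Q| = 3212.1 kW = 11564 MJ/h

Q = 11600 MJ/h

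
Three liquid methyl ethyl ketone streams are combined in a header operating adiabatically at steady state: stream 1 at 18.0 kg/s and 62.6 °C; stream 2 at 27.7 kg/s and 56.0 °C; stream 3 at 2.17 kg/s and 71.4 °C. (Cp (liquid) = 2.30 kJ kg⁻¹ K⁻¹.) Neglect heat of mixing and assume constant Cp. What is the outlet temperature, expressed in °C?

T_out = 59.2 °C

Adiabatic, steady state ⇒ Σ ṁᵢCp,ᵢ(T_out − Tᵢ) = 0
Σ ṁᵢCp,ᵢTᵢ = 18.0×2.30×62.6 + 27.7×2.30×56.0 + 2.17×2.30×71.4 = 6515.8
Σ ṁᵢCp,ᵢ = 18.0×2.30 + 27.7×2.30 + 2.17×2.30 = 110.1
T_out = 6515.8 / 110.1 = 59.18 °C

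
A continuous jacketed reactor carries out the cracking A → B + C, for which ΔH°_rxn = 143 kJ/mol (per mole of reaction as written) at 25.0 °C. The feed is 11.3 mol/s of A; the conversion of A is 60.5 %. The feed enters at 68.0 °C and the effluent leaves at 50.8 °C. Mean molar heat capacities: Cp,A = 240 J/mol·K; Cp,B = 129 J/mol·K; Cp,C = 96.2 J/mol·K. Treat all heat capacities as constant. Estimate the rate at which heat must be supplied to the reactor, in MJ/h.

Q_in = 3340 MJ/h

Extent of reaction ξ = 0.605 × 11.3 = 6.8365 mol/s
Reaction term: ξ·ΔH°_rxn = 6.8365 × 143 = 977.62 kJ/s
Sensible, feed 68.0→25 °C: -116.62 kJ/s
Outlet flows (mol/s): A 4.4635, B 6.8365, C 6.8365
Sensible, products 25→50.8 °C: 67.359 kJ/s
Q = ΔH = 928.36 kJ/s = 928.36 kW
Heat supplied = 3342.1 MJ/h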